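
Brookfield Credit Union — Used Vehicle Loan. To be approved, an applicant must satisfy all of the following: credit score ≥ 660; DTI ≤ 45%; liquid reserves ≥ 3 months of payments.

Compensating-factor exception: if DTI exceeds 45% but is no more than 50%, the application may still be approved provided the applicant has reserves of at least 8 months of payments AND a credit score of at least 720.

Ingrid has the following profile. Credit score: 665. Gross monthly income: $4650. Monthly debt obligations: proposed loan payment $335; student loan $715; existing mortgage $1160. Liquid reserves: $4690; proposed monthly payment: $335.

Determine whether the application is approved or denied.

Credit score 665 ≥ 660 (meets base)
Total debts = (335 + 715 + 1,160) = 2,210. DTI: 2,210 ÷ 4,650 = 47.5%, over the 45% base limit.
Reserves: 4,690 ÷ 335 = 14.0 months (meets 3-month minimum)
DTI 47.5% is within the 45%–50% exception band; checking compensating factors.
Override check — reserves: 14.0 mo (ok); score: 665 (below 720).
Override conditions not both satisfied; exception does not apply.

Denied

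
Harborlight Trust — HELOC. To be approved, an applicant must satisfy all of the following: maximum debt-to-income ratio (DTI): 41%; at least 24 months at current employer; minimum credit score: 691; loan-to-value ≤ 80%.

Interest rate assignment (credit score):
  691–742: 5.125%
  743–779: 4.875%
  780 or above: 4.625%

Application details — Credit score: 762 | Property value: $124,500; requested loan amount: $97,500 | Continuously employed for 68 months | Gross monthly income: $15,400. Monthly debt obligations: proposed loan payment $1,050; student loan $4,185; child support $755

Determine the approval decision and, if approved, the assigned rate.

Credit score 762 ≥ 691 (meets minimum)
LTV = 97,500/124,500 = 78.3% ≤ 80%
Employment 68 ≥ 24 months
Total monthly debts = (1,050 + 4,185 + 755) = 5,990. Debt-to-income = 5,990/15,400 = 38.9% — meets 41% limit
All requirements met. Score 762 falls in the 743–779 tier → 4.875%.

Approved at 4.875%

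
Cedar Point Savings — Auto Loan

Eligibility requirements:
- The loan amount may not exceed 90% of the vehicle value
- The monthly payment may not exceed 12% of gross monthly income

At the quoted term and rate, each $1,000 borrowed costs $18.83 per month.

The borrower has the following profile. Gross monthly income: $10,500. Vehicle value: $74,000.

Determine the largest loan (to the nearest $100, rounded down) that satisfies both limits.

$66,600

Payment cap: 12% × $10,500 = $1,260/month.
At $18.83 per $1,000, that supports 1,260/18.83 × 1,000 ≈ $66,914 → $66,900.
LTV cap: 90% × $74,000 = $66,600 → $66,600.
Binding constraint: loan-to-value.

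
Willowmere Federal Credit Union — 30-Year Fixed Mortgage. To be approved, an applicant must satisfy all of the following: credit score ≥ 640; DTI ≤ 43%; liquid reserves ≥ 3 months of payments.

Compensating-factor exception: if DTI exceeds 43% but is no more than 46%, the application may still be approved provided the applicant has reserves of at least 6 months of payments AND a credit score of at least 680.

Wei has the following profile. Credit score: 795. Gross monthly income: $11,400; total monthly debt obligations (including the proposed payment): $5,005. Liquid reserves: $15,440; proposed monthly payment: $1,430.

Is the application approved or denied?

Credit score 795 ≥ 640 (meets base)
DTI: 5,005 ÷ 11,400 = 43.9%, over the 43% base limit.
Reserves = 15,440/1,430 = 10.8 months ≥ 3
DTI 43.9% is within the 43%–46% exception band; checking compensating factors.
Override check — reserves: 10.8 mo (ok); score: 795 (ok).
Both compensating conditions met → exception applies.

Approved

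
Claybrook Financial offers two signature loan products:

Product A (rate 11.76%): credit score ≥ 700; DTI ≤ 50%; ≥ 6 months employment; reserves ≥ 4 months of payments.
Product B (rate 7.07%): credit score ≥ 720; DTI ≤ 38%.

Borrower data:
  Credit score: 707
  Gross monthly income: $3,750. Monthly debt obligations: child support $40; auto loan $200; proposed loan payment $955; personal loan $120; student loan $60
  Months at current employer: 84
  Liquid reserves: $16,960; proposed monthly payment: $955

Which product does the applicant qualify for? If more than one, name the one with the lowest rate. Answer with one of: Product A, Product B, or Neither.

Product A

Total debts = (40 + 200 + 955 + 120 + 60) = 1,375; DTI = 1,375/3,750 = 36.7%.
Reserves = 16,960/955 = 17.8 months.
Product A: score 707 ≥ 700; DTI 36.7% ≤ 50%; employment 84 ≥ 6 mo; reserves 17.8 ≥ 4 mo → qualifies.
Product B: score 707 < 720; DTI 36.7% ≤ 38% → does not qualify.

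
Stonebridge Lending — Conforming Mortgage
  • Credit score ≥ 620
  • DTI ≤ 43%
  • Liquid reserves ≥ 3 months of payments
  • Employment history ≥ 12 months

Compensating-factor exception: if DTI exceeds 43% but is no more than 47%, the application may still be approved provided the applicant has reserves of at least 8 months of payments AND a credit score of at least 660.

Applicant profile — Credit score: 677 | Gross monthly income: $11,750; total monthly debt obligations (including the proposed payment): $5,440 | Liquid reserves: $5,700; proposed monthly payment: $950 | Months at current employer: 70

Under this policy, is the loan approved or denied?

Denied

Credit score 677 ≥ 620 (meets base)
DTI: 5,440 ÷ 11,750 = 46.3%, over the 43% base limit.
Liquid reserves cover 5,700/950 = 6.0 months — ≥ 3 required
Employment 70 ≥ 12 months
DTI 46.3% is within the 43%–47% exception band; checking compensating factors.
Override check — reserves: 6.0 mo (short of 8); score: 677 (ok).
Override conditions not both satisfied; exception does not apply.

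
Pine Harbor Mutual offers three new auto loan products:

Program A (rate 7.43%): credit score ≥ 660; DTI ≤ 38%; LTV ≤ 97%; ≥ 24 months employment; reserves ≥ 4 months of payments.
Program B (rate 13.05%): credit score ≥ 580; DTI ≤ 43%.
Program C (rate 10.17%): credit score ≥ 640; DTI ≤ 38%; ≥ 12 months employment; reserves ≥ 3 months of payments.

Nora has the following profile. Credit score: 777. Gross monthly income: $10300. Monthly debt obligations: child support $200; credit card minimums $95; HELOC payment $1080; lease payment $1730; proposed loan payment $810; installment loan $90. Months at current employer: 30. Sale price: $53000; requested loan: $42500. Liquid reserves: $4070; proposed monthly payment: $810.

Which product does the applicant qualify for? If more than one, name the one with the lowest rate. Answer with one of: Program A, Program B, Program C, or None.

Total debts = (200 + 95 + 1,080 + 1,730 + 810 + 90) = 4,005; DTI = 4,005/10,300 = 38.9%.
LTV = 42,500/53,000 = 80.2%.
Reserves = 4,070/810 = 5.0 months.
Program A: score 777 ≥ 660; DTI 38.9% > 38%; LTV 80.2% ≤ 97%; employment 30 ≥ 24 mo; reserves 5.0 ≥ 4 mo → does not qualify.
Program B: score 777 ≥ 580; DTI 38.9% ≤ 43% → qualifies.
Program C: score 777 ≥ 640; DTI 38.9% > 38%; employment 30 ≥ 12 mo; reserves 5.0 ≥ 3 mo → does not qualify.

Program B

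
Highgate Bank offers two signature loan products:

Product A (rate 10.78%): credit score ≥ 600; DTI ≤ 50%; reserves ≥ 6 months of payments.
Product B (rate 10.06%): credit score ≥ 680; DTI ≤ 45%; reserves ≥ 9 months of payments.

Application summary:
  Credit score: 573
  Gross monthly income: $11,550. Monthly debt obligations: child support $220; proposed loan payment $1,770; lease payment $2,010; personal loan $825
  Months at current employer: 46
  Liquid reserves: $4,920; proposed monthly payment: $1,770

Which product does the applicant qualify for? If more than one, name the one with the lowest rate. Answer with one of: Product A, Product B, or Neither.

Total debts = (220 + 1,770 + 2,010 + 825) = 4,825; DTI = 4,825/11,550 = 41.8%.
Reserves = 4,920/1,770 = 2.8 months.
Product A: score 573 < 600; DTI 41.8% ≤ 50%; reserves 2.8 < 6 mo → does not qualify.
Product B: score 573 < 680; DTI 41.8% ≤ 45%; reserves 2.8 < 9 mo → does not qualify.

Neither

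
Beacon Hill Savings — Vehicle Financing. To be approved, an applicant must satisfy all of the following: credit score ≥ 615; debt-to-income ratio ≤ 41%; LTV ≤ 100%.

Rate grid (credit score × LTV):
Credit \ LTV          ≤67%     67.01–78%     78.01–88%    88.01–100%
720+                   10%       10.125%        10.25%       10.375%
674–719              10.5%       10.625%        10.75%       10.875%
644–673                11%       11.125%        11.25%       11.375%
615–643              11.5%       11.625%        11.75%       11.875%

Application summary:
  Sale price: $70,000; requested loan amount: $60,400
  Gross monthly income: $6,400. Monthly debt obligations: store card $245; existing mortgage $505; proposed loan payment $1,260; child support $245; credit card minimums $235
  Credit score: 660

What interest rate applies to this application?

11.25%

Credit score 660 ≥ 615; Total monthly debts = (245 + 505 + 1,260 + 245 + 235) = 2,490. DTI = 2,490/6,400 = 38.9% ≤ 41%
LTV: 60,400 ÷ 70,000 = 86.3%, within 100% cap
Credit 660 → row 644–673; LTV 86.3% → column 78.01–88%. Grid cell → 11.25%.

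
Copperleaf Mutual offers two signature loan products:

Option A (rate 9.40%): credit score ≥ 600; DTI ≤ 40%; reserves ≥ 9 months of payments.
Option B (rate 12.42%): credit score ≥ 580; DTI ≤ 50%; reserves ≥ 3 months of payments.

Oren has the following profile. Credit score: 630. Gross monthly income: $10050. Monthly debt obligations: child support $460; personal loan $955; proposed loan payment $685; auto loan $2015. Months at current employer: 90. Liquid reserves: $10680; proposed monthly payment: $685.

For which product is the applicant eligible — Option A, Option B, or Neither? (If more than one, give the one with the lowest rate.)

Total debts = (460 + 955 + 685 + 2,015) = 4,115; DTI = 4,115/10,050 = 40.9%.
Reserves = 10,680/685 = 15.6 months.
Option A: score 630 ≥ 600; DTI 40.9% > 40%; reserves 15.6 ≥ 9 mo → does not qualify.
Option B: score 630 ≥ 580; DTI 40.9% ≤ 50%; reserves 15.6 ≥ 3 mo → qualifies.

Option B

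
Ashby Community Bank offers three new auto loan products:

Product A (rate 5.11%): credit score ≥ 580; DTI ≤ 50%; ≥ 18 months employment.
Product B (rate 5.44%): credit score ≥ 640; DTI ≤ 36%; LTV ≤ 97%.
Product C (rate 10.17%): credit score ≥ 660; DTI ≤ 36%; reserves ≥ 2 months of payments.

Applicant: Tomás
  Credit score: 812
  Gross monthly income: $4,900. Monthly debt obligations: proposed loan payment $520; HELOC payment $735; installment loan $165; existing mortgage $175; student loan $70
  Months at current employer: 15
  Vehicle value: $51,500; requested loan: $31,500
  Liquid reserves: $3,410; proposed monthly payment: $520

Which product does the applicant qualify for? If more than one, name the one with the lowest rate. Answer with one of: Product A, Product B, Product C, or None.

Total debts = (520 + 735 + 165 + 175 + 70) = 1,665; DTI = 1,665/4,900 = 34%.
LTV = 31,500/51,500 = 61.2%.
Reserves = 3,410/520 = 6.6 months.
Product A: score 812 ≥ 580; DTI 34% ≤ 50%; employment 15 < 18 mo → does not qualify.
Product B: score 812 ≥ 640; DTI 34% ≤ 36%; LTV 61.2% ≤ 97% → qualifies.
Product C: score 812 ≥ 660; DTI 34% ≤ 36%; reserves 6.6 ≥ 2 mo → qualifies.
Qualifying: Product B, Product C. Lowest rate is 5.44% → Product B.

Product B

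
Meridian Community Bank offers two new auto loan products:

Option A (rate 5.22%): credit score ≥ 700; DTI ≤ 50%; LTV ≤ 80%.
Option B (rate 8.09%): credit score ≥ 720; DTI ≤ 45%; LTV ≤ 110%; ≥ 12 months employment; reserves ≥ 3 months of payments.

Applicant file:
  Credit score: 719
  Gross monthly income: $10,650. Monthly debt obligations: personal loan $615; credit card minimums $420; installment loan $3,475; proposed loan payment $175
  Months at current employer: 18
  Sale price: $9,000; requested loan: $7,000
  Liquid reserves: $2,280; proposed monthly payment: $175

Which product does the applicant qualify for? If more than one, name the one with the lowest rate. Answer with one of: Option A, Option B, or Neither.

Option A

Total debts = (615 + 420 + 3,475 + 175) = 4,685; DTI = 4,685/10,650 = 44%.
LTV = 7,000/9,000 = 77.8%.
Reserves = 2,280/175 = 13.0 months.
Option A: score 719 ≥ 700; DTI 44% ≤ 50%; LTV 77.8% ≤ 80% → qualifies.
Option B: score 719 < 720; DTI 44% ≤ 45%; LTV 77.8% ≤ 110%; employment 18 ≥ 12 mo; reserves 13.0 ≥ 3 mo → does not qualify.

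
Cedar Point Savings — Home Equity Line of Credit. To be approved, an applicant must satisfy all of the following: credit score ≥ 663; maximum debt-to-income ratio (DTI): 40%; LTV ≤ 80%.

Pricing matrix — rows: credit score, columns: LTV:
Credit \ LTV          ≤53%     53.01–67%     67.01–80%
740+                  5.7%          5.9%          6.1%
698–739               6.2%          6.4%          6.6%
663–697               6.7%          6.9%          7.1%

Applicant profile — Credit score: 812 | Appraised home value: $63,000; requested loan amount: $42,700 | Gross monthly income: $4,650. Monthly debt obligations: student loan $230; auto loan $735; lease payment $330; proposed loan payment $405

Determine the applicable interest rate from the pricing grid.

Credit score 812 ≥ 663; Total monthly debts = (230 + 735 + 330 + 405) = 1,700. DTI: 1,700 ÷ 4,650 = 36.6%, within the 40% cap
LTV: 42,700 ÷ 63,000 = 67.8%, within 80% cap
Row: 812 falls in 740+. Column: 67.8% falls in 67.01–80%. Rate = 6.1%.

6.1%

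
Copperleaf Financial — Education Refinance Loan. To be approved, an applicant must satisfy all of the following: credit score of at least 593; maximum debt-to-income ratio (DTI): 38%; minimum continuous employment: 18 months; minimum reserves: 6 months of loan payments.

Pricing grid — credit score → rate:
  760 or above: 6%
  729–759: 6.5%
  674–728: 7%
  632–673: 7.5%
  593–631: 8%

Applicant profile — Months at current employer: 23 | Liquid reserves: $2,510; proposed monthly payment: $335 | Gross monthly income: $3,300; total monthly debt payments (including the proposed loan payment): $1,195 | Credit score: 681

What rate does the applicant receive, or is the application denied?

Approved at 7%

Credit score 681 ≥ 593 (meets minimum)
DTI = 1,195/3,300 = 36.2% ≤ 38%
Employment 23 ≥ 18 months
Liquid reserves cover 2,510/335 = 7.5 months — ≥ 6 required
All requirements met. Score 681 falls in the 674–728 tier → 7%.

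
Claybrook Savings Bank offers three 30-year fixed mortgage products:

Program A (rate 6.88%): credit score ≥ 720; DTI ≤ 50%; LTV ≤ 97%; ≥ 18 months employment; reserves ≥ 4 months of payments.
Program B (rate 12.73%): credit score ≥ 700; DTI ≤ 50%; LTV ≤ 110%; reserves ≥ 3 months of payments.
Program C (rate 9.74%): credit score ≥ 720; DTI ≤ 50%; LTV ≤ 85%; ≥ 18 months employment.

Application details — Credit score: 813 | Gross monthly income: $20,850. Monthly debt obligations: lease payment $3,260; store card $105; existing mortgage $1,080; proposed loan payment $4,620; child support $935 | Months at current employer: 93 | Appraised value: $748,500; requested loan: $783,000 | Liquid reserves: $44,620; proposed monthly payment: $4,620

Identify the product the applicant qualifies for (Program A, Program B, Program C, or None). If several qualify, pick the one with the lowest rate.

Program B

Total debts = (3,260 + 105 + 1,080 + 4,620 + 935) = 10,000; DTI = 10,000/20,850 = 48%.
LTV = 783,000/748,500 = 104.6%.
Reserves = 44,620/4,620 = 9.7 months.
Program A: score 813 ≥ 720; DTI 48% ≤ 50%; LTV 104.6% > 97%; employment 93 ≥ 18 mo; reserves 9.7 ≥ 4 mo → does not qualify.
Program B: score 813 ≥ 700; DTI 48% ≤ 50%; LTV 104.6% ≤ 110%; reserves 9.7 ≥ 3 mo → qualifies.
Program C: score 813 ≥ 720; DTI 48% ≤ 50%; LTV 104.6% > 85%; employment 93 ≥ 18 mo → does not qualify.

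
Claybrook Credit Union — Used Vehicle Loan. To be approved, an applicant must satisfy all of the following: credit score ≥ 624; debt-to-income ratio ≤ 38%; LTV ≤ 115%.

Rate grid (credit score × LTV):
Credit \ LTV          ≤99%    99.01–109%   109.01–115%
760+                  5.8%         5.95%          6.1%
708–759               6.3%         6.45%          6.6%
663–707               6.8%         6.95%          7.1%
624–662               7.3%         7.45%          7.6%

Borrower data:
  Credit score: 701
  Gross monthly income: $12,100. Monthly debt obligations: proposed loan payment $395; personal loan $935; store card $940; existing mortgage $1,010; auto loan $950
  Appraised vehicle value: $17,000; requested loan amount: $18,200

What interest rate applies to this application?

Credit score 701 ≥ 624; Total monthly debts = (395 + 935 + 940 + 1,010 + 950) = 4,230. DTI: 4,230 ÷ 12,100 = 35%, within the 38% cap
LTV: 18,200 ÷ 17,000 = 107.1%, within 115% cap
Credit 701 → row 663–707; LTV 107.1% → column 99.01–109%. Grid cell → 6.95%.

6.95%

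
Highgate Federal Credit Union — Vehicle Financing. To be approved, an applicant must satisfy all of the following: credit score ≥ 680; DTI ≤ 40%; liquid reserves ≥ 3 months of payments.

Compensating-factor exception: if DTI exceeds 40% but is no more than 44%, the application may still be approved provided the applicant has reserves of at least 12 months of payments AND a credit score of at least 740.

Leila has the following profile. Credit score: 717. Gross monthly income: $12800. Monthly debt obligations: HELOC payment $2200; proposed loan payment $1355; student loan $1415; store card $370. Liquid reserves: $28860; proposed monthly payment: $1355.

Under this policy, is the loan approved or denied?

Credit score 717 ≥ 680 (meets base)
Total debts = (2,200 + 1,355 + 1,415 + 370) = 5,340. DTI: 5,340 ÷ 12,800 = 41.7%, over the 40% base limit.
Reserves = 28,860/1,355 = 21.3 months ≥ 3
DTI 41.7% is within the 40%–44% exception band; checking compensating factors.
Reserves 21.3 ≥ 12 months; credit score 717 < 740.
Compensating-factor requirement not fully met.

Denied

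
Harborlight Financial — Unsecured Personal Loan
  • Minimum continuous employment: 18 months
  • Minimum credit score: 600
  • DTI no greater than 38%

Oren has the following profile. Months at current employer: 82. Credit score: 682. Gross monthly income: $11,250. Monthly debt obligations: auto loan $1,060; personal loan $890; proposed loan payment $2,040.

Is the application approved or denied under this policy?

Employment 82 ≥ 18 months
Credit score 682 ≥ 600 (meets)
Total monthly debts = (1,060 + 890 + 2,040) = 3,990. DTI: 3,990 ÷ 11,250 = 35.5%, within the 38% cap
All criteria satisfied.

Approved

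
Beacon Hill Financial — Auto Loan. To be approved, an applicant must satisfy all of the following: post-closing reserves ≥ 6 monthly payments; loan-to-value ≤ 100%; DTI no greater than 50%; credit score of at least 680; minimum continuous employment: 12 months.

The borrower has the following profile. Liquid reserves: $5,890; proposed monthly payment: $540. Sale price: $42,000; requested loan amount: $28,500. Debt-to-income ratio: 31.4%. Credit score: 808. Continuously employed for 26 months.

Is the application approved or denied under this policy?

Liquid reserves cover 5,890/540 = 10.9 months — ≥ 6 required
LTV: 28,500 ÷ 42,000 = 67.9%, within 100% cap
Debt-to-income 31.4% vs 50% cap — pass
Credit score 808 ≥ 680 (meets)
Employment 26 ≥ 12 months
All criteria satisfied.

Approved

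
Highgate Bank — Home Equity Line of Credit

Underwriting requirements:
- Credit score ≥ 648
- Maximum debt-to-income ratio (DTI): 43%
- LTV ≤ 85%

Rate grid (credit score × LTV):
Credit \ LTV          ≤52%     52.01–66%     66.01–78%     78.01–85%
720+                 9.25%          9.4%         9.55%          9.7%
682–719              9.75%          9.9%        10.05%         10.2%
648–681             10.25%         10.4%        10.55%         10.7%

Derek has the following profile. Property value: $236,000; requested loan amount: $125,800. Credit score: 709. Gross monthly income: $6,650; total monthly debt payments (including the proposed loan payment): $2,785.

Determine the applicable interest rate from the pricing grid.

Credit score 709 ≥ 648; DTI: 2,785 ÷ 6,650 = 41.9%, within the 43% cap
LTV = 125,800/236,000 = 53.3% ≤ 85%
Row: 709 falls in 682–719. Column: 53.3% falls in 52.01–66%. Rate = 9.9%.

9.9%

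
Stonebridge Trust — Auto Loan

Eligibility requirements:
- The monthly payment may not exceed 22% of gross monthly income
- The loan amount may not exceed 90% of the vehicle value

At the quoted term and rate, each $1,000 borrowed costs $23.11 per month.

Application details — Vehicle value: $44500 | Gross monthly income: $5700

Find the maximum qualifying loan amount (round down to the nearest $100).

Payment cap: 22% × $5,700 = $1,254/month.
At $23.11 per $1,000, that supports 1,254/23.11 × 1,000 ≈ $54,262 → $54,200.
LTV cap: 90% × $44,500 = $40,050 → $40,000.
Binding constraint: loan-to-value.

$40,000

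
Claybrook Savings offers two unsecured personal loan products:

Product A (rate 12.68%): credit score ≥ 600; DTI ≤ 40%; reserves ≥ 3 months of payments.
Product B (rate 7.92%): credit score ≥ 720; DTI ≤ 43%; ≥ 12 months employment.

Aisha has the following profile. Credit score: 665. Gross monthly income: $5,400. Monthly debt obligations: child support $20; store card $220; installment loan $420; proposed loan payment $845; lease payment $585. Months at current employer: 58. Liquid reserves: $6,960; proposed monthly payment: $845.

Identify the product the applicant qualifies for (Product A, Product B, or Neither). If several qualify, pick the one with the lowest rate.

Product A

Total debts = (20 + 220 + 420 + 845 + 585) = 2,090; DTI = 2,090/5,400 = 38.7%.
Reserves = 6,960/845 = 8.2 months.
Product A: score 665 ≥ 600; DTI 38.7% ≤ 40%; reserves 8.2 ≥ 3 mo → qualifies.
Product B: score 665 < 720; DTI 38.7% ≤ 43%; employment 58 ≥ 12 mo → does not qualify.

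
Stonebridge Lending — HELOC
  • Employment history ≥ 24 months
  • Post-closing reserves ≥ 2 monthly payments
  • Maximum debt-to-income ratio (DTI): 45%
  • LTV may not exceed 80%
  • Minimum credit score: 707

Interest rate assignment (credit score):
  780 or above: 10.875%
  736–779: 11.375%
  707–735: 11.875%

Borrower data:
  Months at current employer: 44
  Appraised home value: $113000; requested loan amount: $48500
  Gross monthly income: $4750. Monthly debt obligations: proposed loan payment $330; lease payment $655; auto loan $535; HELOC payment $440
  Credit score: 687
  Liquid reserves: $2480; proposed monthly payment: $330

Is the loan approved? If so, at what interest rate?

Credit score 687 < 707 (below minimum)
Reserves: 2,480 ÷ 330 = 7.5 months (meets 2-month minimum)
LTV = 48,500/113,000 = 42.9% ≤ 80%
Total monthly debts = (330 + 655 + 535 + 440) = 1,960. DTI: 1,960 ÷ 4,750 = 41.3%, within the 45% cap
Employment 44 ≥ 24 months
Not all requirements met → denied.

Denied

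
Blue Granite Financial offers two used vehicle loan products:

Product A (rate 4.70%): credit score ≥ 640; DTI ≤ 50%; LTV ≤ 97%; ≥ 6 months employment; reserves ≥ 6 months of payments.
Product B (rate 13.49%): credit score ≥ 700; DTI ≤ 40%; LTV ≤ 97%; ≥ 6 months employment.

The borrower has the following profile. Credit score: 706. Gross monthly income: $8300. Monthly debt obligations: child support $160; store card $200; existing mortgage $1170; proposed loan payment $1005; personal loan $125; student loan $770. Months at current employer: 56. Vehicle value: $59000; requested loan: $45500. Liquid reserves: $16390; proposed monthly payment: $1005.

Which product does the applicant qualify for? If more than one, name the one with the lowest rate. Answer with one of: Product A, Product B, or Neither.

Total debts = (160 + 200 + 1,170 + 1,005 + 125 + 770) = 3,430; DTI = 3,430/8,300 = 41.3%.
LTV = 45,500/59,000 = 77.1%.
Reserves = 16,390/1,005 = 16.3 months.
Product A: score 706 ≥ 640; DTI 41.3% ≤ 50%; LTV 77.1% ≤ 97%; employment 56 ≥ 6 mo; reserves 16.3 ≥ 6 mo → qualifies.
Product B: score 706 ≥ 700; DTI 41.3% > 40%; LTV 77.1% ≤ 97%; employment 56 ≥ 6 mo → does not qualify.

Product A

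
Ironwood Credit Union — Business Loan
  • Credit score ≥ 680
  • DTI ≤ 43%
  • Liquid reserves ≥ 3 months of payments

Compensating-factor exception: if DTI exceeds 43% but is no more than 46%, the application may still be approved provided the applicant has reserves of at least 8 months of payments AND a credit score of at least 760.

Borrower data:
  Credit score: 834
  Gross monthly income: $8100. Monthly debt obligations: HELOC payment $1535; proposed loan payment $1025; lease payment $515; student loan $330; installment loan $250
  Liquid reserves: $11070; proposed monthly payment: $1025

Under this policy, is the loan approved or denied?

Approved

Credit score 834 ≥ 680 (meets base)
Total debts = (1,535 + 1,025 + 515 + 330 + 250) = 3,655. DTI = 3,655/8,100 = 45.1% > 43% — standard DTI limit exceeded.
Reserves: 11,070 ÷ 1,025 = 10.8 months (meets 3-month minimum)
45.1% falls in the override range (43%–46%), so the compensating-factor test applies.
Override check — reserves: 10.8 mo (ok); score: 834 (ok).
Both override conditions satisfied; DTI exception granted.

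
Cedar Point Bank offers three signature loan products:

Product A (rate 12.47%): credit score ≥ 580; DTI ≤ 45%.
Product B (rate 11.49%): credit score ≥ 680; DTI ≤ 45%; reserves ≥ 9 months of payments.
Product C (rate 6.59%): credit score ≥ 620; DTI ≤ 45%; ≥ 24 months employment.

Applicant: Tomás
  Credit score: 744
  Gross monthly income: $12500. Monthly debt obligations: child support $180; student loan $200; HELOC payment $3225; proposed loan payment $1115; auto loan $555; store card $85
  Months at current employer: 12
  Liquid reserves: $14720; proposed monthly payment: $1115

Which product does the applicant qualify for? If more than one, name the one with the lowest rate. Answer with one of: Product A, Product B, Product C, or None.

Total debts = (180 + 200 + 3,225 + 1,115 + 555 + 85) = 5,360; DTI = 5,360/12,500 = 42.9%.
Reserves = 14,720/1,115 = 13.2 months.
Product A: score 744 ≥ 580; DTI 42.9% ≤ 45% → qualifies.
Product B: score 744 ≥ 680; DTI 42.9% ≤ 45%; reserves 13.2 ≥ 9 mo → qualifies.
Product C: score 744 ≥ 620; DTI 42.9% ≤ 45%; employment 12 < 24 mo → does not qualify.
Qualifying: Product A, Product B. Lowest rate is 11.49% → Product B.

Product B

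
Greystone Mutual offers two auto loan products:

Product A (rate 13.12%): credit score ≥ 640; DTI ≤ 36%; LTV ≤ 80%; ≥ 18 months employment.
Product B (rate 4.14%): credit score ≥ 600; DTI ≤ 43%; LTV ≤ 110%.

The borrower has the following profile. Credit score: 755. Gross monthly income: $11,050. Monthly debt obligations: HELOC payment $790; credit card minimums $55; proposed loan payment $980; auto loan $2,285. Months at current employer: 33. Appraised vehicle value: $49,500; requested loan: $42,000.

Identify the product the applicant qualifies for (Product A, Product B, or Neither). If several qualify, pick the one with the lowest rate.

Total debts = (790 + 55 + 980 + 2,285) = 4,110; DTI = 4,110/11,050 = 37.2%.
LTV = 42,000/49,500 = 84.8%.
Product A: score 755 ≥ 640; DTI 37.2% > 36%; LTV 84.8% > 80%; employment 33 ≥ 18 mo → does not qualify.
Product B: score 755 ≥ 600; DTI 37.2% ≤ 43%; LTV 84.8% ≤ 110% → qualifies.

Product B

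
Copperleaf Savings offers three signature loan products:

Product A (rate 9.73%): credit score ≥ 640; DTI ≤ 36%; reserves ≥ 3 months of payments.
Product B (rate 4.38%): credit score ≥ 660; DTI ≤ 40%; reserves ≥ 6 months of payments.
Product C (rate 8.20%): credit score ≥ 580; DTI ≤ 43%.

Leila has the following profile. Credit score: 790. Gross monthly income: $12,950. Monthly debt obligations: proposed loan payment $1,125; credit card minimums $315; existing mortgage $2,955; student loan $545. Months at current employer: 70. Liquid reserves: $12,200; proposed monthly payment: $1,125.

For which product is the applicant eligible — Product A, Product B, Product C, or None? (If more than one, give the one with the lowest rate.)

Total debts = (1,125 + 315 + 2,955 + 545) = 4,940; DTI = 4,940/12,950 = 38.1%.
Reserves = 12,200/1,125 = 10.8 months.
Product A: score 790 ≥ 640; DTI 38.1% > 36%; reserves 10.8 ≥ 3 mo → does not qualify.
Product B: score 790 ≥ 660; DTI 38.1% ≤ 40%; reserves 10.8 ≥ 6 mo → qualifies.
Product C: score 790 ≥ 580; DTI 38.1% ≤ 43% → qualifies.
Qualifying: Product B, Product C. Lowest rate is 4.38% → Product B.

Product B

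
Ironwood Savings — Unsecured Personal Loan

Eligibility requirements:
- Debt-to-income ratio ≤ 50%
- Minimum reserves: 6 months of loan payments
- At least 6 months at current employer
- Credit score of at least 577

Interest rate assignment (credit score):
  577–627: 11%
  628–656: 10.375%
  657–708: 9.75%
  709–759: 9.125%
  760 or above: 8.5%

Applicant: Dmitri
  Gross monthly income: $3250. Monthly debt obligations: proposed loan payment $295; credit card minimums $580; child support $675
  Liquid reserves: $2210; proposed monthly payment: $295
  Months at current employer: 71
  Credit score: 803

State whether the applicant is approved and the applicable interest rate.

Credit score 803 ≥ 577 (meets minimum)
Liquid reserves cover 2,210/295 = 7.5 months — ≥ 6 required
Total monthly debts = (295 + 580 + 675) = 1,550. DTI = 1,550/3,250 = 47.7% ≤ 50%
Employment 71 ≥ 6 months
All requirements met. Score 803 falls in the 760 or above tier → 8.5%.

Approved at 8.5%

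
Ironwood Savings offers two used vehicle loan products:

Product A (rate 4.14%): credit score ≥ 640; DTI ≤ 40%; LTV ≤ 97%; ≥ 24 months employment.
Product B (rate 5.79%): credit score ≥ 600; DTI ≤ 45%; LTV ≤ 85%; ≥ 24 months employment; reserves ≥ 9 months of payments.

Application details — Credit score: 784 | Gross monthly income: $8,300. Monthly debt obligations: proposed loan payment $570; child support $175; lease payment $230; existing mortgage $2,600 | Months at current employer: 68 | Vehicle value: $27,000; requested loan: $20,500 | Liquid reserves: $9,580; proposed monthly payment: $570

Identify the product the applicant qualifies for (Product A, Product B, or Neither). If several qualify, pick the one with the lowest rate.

Product B

Total debts = (570 + 175 + 230 + 2,600) = 3,575; DTI = 3,575/8,300 = 43.1%.
LTV = 20,500/27,000 = 75.9%.
Reserves = 9,580/570 = 16.8 months.
Product A: score 784 ≥ 640; DTI 43.1% > 40%; LTV 75.9% ≤ 97%; employment 68 ≥ 24 mo → does not qualify.
Product B: score 784 ≥ 600; DTI 43.1% ≤ 45%; LTV 75.9% ≤ 85%; employment 68 ≥ 24 mo; reserves 16.8 ≥ 9 mo → qualifies.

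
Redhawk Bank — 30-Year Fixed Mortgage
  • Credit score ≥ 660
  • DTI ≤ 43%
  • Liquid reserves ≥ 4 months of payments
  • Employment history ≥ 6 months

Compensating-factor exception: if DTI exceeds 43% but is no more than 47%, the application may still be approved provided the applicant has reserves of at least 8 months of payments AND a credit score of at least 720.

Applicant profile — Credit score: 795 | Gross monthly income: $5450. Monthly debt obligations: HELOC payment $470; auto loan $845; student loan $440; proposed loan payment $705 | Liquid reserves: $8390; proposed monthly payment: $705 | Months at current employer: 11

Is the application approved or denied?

Credit score 795 ≥ 660 (meets base)
Total debts = (470 + 845 + 440 + 705) = 2,460. DTI = 2,460/5,450 = 45.1% > 43% — standard DTI limit exceeded.
Reserves: 8,390 ÷ 705 = 11.9 months (meets 4-month minimum)
Employment 11 ≥ 6 months
45.1% falls in the override range (43%–47%), so the compensating-factor test applies.
Override check — reserves: 11.9 mo (ok); score: 795 (ok).
Both compensating conditions met → exception applies.

Approved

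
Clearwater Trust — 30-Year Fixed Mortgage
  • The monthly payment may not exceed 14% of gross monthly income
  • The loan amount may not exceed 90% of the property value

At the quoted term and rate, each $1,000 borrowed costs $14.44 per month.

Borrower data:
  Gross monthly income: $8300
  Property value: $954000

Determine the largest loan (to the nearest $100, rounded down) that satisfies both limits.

$80,400

Payment cap: 14% × $8,300 = $1,162/month.
At $14.44 per $1,000, that supports 1,162/14.44 × 1,000 ≈ $80,470 → $80,400.
LTV cap: 90% × $954,000 = $858,600 → $858,600.
Binding constraint: payment-to-income.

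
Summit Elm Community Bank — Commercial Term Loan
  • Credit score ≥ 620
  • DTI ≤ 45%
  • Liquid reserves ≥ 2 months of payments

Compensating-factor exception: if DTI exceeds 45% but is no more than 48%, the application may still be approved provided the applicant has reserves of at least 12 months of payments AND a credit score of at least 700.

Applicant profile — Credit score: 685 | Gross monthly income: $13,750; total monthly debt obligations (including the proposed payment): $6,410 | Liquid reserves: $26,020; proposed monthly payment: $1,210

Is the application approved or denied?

Denied

Credit score 685 ≥ 620 (meets base)
DTI: 6,410 ÷ 13,750 = 46.6%, over the 45% base limit.
Liquid reserves cover 26,020/1,210 = 21.5 months — ≥ 2 required
DTI 46.6% is within the 45%–48% exception band; checking compensating factors.
Override check — reserves: 21.5 mo (ok); score: 685 (below 700).
Compensating-factor requirement not fully met.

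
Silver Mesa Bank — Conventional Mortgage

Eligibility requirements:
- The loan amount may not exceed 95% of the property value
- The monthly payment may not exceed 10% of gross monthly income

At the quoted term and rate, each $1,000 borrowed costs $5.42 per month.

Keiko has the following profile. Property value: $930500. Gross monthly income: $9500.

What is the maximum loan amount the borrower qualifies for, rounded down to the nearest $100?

$175,200

Payment cap: 10% × $9,500 = $950/month.
At $5.42 per $1,000, that supports 950/5.42 × 1,000 ≈ $175,276 → $175,200.
LTV cap: 95% × $930,500 = $883,975 → $883,900.
Binding constraint: payment-to-income.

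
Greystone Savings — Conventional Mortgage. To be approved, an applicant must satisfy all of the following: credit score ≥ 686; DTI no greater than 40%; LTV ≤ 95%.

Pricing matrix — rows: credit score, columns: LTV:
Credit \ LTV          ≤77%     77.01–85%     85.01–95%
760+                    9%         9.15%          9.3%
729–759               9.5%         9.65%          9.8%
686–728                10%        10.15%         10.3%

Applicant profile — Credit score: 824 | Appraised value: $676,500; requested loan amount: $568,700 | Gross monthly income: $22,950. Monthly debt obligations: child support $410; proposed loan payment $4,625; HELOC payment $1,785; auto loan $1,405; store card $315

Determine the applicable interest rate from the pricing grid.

9.15%

Credit score 824 ≥ 686; Total monthly debts = (410 + 4,625 + 1,785 + 1,405 + 315) = 8,540. DTI = 8,540/22,950 = 37.2% ≤ 40%
LTV: 568,700 ÷ 676,500 = 84.1%, within 95% cap
Credit 824 → row 760+; LTV 84.1% → column 77.01–85%. Grid cell → 9.15%.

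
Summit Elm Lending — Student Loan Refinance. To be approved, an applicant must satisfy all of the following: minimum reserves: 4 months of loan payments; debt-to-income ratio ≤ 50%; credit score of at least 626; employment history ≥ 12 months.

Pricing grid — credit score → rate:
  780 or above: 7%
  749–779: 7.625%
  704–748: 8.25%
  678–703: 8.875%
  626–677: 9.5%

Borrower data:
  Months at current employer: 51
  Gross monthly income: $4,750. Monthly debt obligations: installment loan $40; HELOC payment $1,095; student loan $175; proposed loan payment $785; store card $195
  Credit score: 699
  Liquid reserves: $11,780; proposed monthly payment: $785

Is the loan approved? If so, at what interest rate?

Approved at 8.875%

Credit score 699 ≥ 626 (meets minimum)
Employment 51 ≥ 12 months
Reserves = 11,780/785 = 15.0 months ≥ 4
Total monthly debts = (40 + 1,095 + 175 + 785 + 195) = 2,290. DTI = 2,290/4,750 = 48.2% ≤ 50%
All requirements met. Score 699 falls in the 678–703 tier → 8.875%.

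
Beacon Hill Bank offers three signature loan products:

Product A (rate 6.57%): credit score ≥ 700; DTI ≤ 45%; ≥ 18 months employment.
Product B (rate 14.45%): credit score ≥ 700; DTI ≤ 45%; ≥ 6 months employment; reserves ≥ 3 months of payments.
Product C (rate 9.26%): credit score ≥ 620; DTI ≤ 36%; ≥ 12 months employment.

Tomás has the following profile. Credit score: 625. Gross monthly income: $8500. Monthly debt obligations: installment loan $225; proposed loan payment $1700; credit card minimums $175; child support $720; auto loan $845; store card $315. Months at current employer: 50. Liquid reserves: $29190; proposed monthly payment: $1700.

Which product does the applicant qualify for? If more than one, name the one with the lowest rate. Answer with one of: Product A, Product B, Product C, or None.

None

Total debts = (225 + 1,700 + 175 + 720 + 845 + 315) = 3,980; DTI = 3,980/8,500 = 46.8%.
Reserves = 29,190/1,700 = 17.2 months.
Product A: score 625 < 700; DTI 46.8% > 45%; employment 50 ≥ 18 mo → does not qualify.
Product B: score 625 < 700; DTI 46.8% > 45%; employment 50 ≥ 6 mo; reserves 17.2 ≥ 3 mo → does not qualify.
Product C: score 625 ≥ 620; DTI 46.8% > 36%; employment 50 ≥ 12 mo → does not qualify.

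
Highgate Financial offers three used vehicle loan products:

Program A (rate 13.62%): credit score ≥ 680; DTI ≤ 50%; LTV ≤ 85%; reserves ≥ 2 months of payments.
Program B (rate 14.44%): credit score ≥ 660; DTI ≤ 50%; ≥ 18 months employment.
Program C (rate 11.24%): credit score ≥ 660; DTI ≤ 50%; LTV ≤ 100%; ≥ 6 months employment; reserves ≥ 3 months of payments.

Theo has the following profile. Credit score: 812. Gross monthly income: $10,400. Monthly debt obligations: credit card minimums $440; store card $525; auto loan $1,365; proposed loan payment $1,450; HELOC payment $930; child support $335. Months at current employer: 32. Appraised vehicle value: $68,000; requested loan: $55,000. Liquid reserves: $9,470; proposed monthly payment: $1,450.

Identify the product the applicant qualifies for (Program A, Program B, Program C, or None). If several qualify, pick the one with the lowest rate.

Total debts = (440 + 525 + 1,365 + 1,450 + 930 + 335) = 5,045; DTI = 5,045/10,400 = 48.5%.
LTV = 55,000/68,000 = 80.9%.
Reserves = 9,470/1,450 = 6.5 months.
Program A: score 812 ≥ 680; DTI 48.5% ≤ 50%; LTV 80.9% ≤ 85%; reserves 6.5 ≥ 2 mo → qualifies.
Program B: score 812 ≥ 660; DTI 48.5% ≤ 50%; employment 32 ≥ 18 mo → qualifies.
Program C: score 812 ≥ 660; DTI 48.5% ≤ 50%; LTV 80.9% ≤ 100%; employment 32 ≥ 6 mo; reserves 6.5 ≥ 3 mo → qualifies.
Qualifying: Program A, Program B, Program C. Lowest rate is 11.24% → Program C.

Program C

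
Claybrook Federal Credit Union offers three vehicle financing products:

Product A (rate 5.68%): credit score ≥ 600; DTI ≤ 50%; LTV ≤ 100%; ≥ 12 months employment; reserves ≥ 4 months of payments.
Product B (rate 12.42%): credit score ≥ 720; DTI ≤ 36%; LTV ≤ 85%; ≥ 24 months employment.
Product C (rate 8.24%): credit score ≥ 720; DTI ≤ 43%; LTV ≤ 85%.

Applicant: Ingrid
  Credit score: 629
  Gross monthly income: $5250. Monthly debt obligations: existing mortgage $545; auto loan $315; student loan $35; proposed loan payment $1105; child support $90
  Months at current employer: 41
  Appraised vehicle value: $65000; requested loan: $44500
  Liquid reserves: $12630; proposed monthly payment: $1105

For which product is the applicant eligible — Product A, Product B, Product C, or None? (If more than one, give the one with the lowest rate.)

Product A

Total debts = (545 + 315 + 35 + 1,105 + 90) = 2,090; DTI = 2,090/5,250 = 39.8%.
LTV = 44,500/65,000 = 68.5%.
Reserves = 12,630/1,105 = 11.4 months.
Product A: score 629 ≥ 600; DTI 39.8% ≤ 50%; LTV 68.5% ≤ 100%; employment 41 ≥ 12 mo; reserves 11.4 ≥ 4 mo → qualifies.
Product B: score 629 < 720; DTI 39.8% > 36%; LTV 68.5% ≤ 85%; employment 41 ≥ 24 mo → does not qualify.
Product C: score 629 < 720; DTI 39.8% ≤ 43%; LTV 68.5% ≤ 85% → does not qualify.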